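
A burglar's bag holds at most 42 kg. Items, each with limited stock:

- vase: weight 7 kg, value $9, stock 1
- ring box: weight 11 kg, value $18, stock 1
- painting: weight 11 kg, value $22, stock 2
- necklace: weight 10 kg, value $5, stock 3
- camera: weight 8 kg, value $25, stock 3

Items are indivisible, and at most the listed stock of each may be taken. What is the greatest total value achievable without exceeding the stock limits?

$106

Best selections within weight 42 and stock limits:
- 1×vase + 1×painting + 3×camera: weight 42, value 106
- 1×vase + 1×ring box + 3×camera: weight 42, value 102
- 1×painting + 3×camera: weight 35, value 97
Best: $106.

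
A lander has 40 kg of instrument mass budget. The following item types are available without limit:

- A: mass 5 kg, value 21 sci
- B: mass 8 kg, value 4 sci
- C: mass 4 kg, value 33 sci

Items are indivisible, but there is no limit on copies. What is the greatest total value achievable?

Best value-per-unit is C at 33/4, and filling with it alone uses mass 10×4=40. No mix of the others beats 10×33 = 330.

330 sci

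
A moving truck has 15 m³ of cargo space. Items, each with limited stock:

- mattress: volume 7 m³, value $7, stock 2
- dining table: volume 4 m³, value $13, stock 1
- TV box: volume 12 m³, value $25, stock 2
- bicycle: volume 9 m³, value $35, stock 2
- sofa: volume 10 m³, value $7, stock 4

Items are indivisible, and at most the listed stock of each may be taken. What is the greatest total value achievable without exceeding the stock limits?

Top feasible selections:
- 1×dining table + 1×bicycle: volume 13, value 48
- 1×bicycle: volume 9, value 35
- 1×TV box: volume 12, value 25
- 1×mattress + 1×dining table: volume 11, value 20
Best: $48.

$48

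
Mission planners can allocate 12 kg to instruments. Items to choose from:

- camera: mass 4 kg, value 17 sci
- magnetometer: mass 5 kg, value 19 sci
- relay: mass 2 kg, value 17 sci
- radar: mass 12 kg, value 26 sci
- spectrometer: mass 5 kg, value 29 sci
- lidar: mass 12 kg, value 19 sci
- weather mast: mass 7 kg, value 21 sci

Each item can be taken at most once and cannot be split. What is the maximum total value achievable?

65 sci

Check high-value combinations within 12 kg:
- magnetometer+relay+spectrometer: mass 5+2+5=12, value 19+17+29=65
- camera+relay+spectrometer: mass 4+2+5=11, value 17+17+29=63
- camera+magnetometer+relay: mass 4+5+2=11, value 17+19+17=53
- spectrometer+weather mast: mass 5+7=12, value 29+21=50
Best: 65 sci.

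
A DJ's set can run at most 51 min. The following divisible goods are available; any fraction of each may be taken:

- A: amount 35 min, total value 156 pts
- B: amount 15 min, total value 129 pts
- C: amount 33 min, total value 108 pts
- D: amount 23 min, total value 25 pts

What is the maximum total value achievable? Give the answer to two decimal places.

Take in order of value per unit:
- B (129/15 per unit): all 15 → value 129, running total 129.00
- A (156/35 per unit): all 35 → value 156, running total 285.00
- C (108/33 per unit): 1 of 33 → value 1×108/33 = 3.2727, running total 288.27
Total 288.27.

288.27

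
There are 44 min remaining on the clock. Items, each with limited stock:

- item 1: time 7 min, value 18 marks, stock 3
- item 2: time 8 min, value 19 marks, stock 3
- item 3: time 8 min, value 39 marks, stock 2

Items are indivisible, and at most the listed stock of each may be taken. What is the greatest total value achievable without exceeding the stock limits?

Best selections within time 44 and stock limits:
- 3×item 2 + 2×item 3: time 40, value 135
- 1×item 1 + 2×item 2 + 2×item 3: time 39, value 134
Best: 135 marks.

135 marks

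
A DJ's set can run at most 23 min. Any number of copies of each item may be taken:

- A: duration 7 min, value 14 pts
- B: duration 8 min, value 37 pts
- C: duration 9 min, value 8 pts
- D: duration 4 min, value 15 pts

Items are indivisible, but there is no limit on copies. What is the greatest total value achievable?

Best value-per-unit is B at 37/8; filling with it alone gives 2×37 = 74.
Optimal mix: 2×B + 1×D → duration 20, value 89.

89 pts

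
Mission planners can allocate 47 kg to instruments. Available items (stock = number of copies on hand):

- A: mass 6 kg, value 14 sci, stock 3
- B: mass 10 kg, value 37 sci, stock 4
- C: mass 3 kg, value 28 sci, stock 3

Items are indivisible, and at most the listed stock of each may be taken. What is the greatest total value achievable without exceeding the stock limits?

Top feasible selections:
- 1×A + 3×B + 3×C: mass 45, value 209
- 4×B + 2×C: mass 46, value 204
- 3×A + 2×B + 3×C: mass 47, value 200
Best: 209 sci.

209 sci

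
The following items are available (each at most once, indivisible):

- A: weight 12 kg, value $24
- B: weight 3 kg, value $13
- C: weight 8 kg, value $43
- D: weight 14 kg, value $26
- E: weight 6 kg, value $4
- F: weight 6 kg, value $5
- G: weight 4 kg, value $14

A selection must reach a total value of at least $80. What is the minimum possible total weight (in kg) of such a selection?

Subsets with value ≥ 80, sorted by total weight:
- A+B+C: weight 23, value 80
- A+C+G: weight 24, value 81
Minimum weight: 23 kg.

23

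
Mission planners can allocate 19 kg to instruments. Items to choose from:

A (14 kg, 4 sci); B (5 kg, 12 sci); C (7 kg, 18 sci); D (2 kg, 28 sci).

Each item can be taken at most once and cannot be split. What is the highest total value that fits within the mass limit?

Check high-value combinations within 19 kg:
- B+C+D: mass 5+7+2=14, value 12+18+28=58
- C+D: mass 7+2=9, value 18+28=46
- B+D: mass 5+2=7, value 12+28=40
- A+D: mass 14+2=16, value 4+28=32
- B+C: mass 5+7=12, value 12+18=30
Best: 58 sci.

58 sci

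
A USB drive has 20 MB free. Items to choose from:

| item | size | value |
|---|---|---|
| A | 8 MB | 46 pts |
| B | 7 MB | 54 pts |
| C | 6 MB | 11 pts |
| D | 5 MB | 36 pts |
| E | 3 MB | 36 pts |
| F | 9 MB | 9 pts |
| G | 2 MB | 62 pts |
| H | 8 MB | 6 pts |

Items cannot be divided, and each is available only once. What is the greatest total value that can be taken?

198 pts

This is a 0/1 knapsack; check combinations near the capacity.
- A+B+E+G: size 8+7+3+2=20, value 46+54+36+62=198
- B+D+E+G: size 7+5+3+2=17, value 54+36+36+62=188
- A+D+E+G: size 8+5+3+2=18, value 46+36+36+62=180
- B+C+E+G: size 7+6+3+2=18, value 54+11+36+62=163
- B+C+D+G: size 7+6+5+2=20, value 54+11+36+62=163
Best: 198 pts.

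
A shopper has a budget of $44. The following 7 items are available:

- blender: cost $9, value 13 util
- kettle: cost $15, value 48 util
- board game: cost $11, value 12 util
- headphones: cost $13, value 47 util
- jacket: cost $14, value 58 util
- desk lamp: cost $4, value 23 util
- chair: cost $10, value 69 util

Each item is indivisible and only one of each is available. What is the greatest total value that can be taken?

198 util

Check high-value combinations within $44:
- kettle+jacket+desk lamp+chair: cost 15+14+4+10=43, value 48+58+23+69=198
- headphones+jacket+desk lamp+chair: cost 13+14+4+10=41, value 47+58+23+69=197
- kettle+headphones+desk lamp+chair: cost 15+13+4+10=42, value 48+47+23+69=187
- kettle+jacket+chair: cost 15+14+10=39, value 48+58+69=175
- headphones+jacket+chair: cost 13+14+10=37, value 47+58+69=174
Best: 198 util.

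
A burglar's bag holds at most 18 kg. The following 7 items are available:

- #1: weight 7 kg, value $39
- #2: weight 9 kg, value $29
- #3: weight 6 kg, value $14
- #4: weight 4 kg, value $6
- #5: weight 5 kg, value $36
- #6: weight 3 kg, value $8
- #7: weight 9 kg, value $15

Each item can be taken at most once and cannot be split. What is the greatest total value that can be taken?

Check high-value combinations within 18 kg:
- #1+#3+#5: weight 7+6+5=18, value 39+14+36=89
- #1+#5+#6: weight 7+5+3=15, value 39+36+8=83
- #1+#4+#5: weight 7+4+5=16, value 39+6+36=81
- #1+#5: weight 7+5=12, value 39+36=75
Best: $89.

$89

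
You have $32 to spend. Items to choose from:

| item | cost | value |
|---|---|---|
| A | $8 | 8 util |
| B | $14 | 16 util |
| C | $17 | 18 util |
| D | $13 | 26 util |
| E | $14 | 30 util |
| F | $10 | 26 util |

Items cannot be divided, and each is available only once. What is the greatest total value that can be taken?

Check high-value combinations within $32:
- A+E+F: cost 8+14+10=32, value 8+30+26=64
- A+D+F: cost 8+13+10=31, value 8+26+26=60
- E+F: cost 14+10=24, value 30+26=56
- D+E: cost 13+14=27, value 26+30=56
Best: 64 util.

64 util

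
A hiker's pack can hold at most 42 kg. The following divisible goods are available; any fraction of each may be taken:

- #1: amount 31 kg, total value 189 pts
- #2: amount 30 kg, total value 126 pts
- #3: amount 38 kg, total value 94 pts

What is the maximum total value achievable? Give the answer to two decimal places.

Take in order of value per unit:
- #1 (189/31 per unit): all 31 → value 189, running total 189.00
- #2 (126/30 per unit): 11 of 30 → value 11×126/30 = 46.2000, running total 235.20
Total 235.20.

235.20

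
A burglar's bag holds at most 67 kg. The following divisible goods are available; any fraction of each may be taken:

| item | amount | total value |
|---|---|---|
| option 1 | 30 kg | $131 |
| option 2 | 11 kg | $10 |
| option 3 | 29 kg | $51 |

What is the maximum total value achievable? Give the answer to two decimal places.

189.27

Take in order of value per unit:
- option 1 (131/30 per unit): all 30 → value 131, running total 131.00
- option 3 (51/29 per unit): all 29 → value 51, running total 182.00
- option 2 (10/11 per unit): 8 of 11 → value 8×10/11 = 7.2727, running total 189.27
Total 189.27.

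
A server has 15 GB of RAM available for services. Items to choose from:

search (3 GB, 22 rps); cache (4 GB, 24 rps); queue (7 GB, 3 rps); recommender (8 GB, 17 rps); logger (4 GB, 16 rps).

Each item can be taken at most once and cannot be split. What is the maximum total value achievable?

63 rps

Check high-value combinations within 15 GB:
- search+cache+recommender: memory 3+4+8=15, value 22+24+17=63
- search+cache+logger: memory 3+4+4=11, value 22+24+16=62
- search+recommender+logger: memory 3+8+4=15, value 22+17+16=55
- search+cache+queue: memory 3+4+7=14, value 22+24+3=49
Best: 63 rps.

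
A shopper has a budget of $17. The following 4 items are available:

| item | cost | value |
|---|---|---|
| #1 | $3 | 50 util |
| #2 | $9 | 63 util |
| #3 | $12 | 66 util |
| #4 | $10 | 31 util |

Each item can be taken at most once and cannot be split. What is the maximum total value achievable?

116 util

Check high-value combinations within $17:
- #1+#3: cost 3+12=15, value 50+66=116
- #1+#2: cost 3+9=12, value 50+63=113
- #1+#4: cost 3+10=13, value 50+31=81
Best: 116 util.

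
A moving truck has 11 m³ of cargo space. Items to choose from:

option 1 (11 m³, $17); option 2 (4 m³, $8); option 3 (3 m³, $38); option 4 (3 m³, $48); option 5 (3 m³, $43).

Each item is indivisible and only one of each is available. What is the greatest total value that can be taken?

$129

Check high-value combinations within 11 m³:
- option 3+option 4+option 5: volume 3+3+3=9, value 38+48+43=129
- option 2+option 4+option 5: volume 4+3+3=10, value 8+48+43=99
- option 2+option 3+option 4: volume 4+3+3=10, value 8+38+48=94
- option 4+option 5: volume 3+3=6, value 48+43=91
- option 2+option 3+option 5: volume 4+3+3=10, value 8+38+43=89
Best: $129.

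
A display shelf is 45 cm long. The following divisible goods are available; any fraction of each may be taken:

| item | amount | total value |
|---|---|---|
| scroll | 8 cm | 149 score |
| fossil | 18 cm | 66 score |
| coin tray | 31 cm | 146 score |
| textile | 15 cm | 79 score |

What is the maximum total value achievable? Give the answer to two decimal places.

Take in order of value per unit:
- scroll (149/8 per unit): all 8 → value 149, running total 149.00
- textile (79/15 per unit): all 15 → value 79, running total 228.00
- coin tray (146/31 per unit): 22 of 31 → value 22×146/31 = 103.6129, running total 331.61
Total 331.61.

331.61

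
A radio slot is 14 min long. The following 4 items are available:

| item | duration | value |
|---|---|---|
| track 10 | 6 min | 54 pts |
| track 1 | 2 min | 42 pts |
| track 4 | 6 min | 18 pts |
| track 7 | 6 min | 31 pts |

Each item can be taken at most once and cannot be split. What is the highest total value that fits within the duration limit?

This is a 0/1 knapsack; check combinations near the capacity.
- track 10+track 1+track 7: duration 6+2+6=14, value 54+42+31=127
- track 10+track 1+track 4: duration 6+2+6=14, value 54+42+18=114
- track 10+track 1: duration 6+2=8, value 54+42=96
Best: 127 pts.

127 pts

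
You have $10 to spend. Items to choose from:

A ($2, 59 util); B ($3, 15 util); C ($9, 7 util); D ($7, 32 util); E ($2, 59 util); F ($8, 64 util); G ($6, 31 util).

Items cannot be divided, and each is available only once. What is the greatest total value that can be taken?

149 util

Check high-value combinations within $10:
- A+E+G: cost 2+2+6=10, value 59+59+31=149
- A+B+E: cost 2+3+2=7, value 59+15+59=133
- A+F: cost 2+8=10, value 59+64=123
- E+F: cost 2+8=10, value 59+64=123
Best: 149 util.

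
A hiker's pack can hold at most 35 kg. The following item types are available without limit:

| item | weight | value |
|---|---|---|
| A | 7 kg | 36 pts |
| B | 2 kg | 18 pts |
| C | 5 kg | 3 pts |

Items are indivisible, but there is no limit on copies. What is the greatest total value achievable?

Best value-per-unit is B at 18/2, and filling with it alone uses weight 17×2=34. No mix of the others beats 17×18 = 306.

306 pts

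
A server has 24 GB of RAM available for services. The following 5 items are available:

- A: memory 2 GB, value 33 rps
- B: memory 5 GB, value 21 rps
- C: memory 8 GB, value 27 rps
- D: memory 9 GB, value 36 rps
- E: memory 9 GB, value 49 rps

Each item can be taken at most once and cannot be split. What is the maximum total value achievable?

130 rps

Check high-value combinations within 24 GB:
- A+B+C+E: memory 2+5+8+9=24, value 33+21+27+49=130
- A+D+E: memory 2+9+9=20, value 33+36+49=118
- A+B+C+D: memory 2+5+8+9=24, value 33+21+27+36=117
- A+C+E: memory 2+8+9=19, value 33+27+49=109
- B+D+E: memory 5+9+9=23, value 21+36+49=106
Best: 130 rps.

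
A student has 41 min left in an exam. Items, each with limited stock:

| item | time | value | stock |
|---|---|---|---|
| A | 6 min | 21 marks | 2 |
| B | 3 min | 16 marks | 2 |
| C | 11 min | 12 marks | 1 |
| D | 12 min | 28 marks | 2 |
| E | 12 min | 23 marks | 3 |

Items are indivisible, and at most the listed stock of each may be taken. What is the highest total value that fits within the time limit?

Top feasible selections:
- 2×A + 1×B + 2×D: time 39, value 114
- 2×A + 2×B + 1×C + 1×D: time 41, value 114
Best: 114 marks.

114 marks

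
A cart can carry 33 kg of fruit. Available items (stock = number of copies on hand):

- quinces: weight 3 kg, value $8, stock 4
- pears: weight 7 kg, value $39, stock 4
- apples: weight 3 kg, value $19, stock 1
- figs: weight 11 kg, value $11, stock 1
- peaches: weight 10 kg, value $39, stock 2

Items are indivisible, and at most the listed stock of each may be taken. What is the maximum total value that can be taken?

Best selections within weight 33 and stock limits:
- 4×pears + 1×apples: weight 31, value 175
- 1×quinces + 4×pears: weight 31, value 164
Best: $175.

$175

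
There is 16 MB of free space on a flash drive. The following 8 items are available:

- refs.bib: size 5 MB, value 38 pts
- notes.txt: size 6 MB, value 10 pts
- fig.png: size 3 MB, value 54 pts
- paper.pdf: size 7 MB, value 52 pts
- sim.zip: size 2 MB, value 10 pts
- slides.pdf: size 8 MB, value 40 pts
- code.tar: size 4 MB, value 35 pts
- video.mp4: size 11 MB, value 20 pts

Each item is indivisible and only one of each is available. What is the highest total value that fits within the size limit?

151 pts

Check high-value combinations within 16 MB:
- fig.png+paper.pdf+sim.zip+code.tar: size 3+7+2+4=16, value 54+52+10+35=151
- refs.bib+fig.png+paper.pdf: size 5+3+7=15, value 38+54+52=144
- fig.png+paper.pdf+code.tar: size 3+7+4=14, value 54+52+35=141
- refs.bib+fig.png+sim.zip+code.tar: size 5+3+2+4=14, value 38+54+10+35=137
Best: 151 pts.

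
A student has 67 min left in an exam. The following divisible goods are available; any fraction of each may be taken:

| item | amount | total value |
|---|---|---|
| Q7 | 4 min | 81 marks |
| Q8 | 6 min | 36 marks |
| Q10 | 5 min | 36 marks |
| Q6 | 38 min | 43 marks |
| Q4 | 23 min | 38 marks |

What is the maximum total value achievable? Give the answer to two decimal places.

223.82

Take in order of value per unit:
- Q7 (81/4 per unit): all 4 → value 81, running total 81.00
- Q10 (36/5 per unit): all 5 → value 36, running total 117.00
- Q8 (36/6 per unit): all 6 → value 36, running total 153.00
- Q4 (38/23 per unit): all 23 → value 38, running total 191.00
- Q6 (43/38 per unit): 29 of 38 → value 29×43/38 = 32.8158, running total 223.82
Total 223.82.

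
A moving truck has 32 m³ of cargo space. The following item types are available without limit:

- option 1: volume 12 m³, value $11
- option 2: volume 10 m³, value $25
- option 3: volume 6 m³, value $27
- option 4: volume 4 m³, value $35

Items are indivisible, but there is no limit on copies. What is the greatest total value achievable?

Best value-per-unit is option 4 at 35/4, and filling with it alone uses volume 8×4=32. No mix of the others beats 8×35 = 280.

$280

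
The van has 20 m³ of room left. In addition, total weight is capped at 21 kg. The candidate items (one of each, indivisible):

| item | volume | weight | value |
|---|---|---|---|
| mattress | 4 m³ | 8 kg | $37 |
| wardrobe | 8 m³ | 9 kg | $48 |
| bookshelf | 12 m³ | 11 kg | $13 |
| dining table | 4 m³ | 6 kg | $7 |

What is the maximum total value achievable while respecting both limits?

$85

Feasible sets respecting both limits:
- mattress+wardrobe: volume 12, weight 17, value 85
- wardrobe+bookshelf: volume 20, weight 20, value 61
- wardrobe+dining table: volume 12, weight 15, value 55
- mattress+bookshelf: volume 16, weight 19, value 50
Best: $85.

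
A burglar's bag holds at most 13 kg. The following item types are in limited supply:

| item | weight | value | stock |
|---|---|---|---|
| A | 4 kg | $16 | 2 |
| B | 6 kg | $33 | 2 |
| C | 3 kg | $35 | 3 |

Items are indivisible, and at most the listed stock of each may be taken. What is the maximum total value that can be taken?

$121

Top feasible selections:
- 1×A + 3×C: weight 13, value 121
- 3×C: weight 9, value 105
- 1×B + 2×C: weight 12, value 103
- 1×A + 2×C: weight 10, value 86
Best: $121.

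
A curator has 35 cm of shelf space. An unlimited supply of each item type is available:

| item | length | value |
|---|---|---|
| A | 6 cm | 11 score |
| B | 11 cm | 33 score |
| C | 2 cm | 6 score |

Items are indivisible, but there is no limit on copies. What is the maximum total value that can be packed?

Best value-per-unit is B at 33/11; filling with it alone gives 3×33 = 99.
Optimal mix: 3×B + 1×C → length 35, value 105.

105 score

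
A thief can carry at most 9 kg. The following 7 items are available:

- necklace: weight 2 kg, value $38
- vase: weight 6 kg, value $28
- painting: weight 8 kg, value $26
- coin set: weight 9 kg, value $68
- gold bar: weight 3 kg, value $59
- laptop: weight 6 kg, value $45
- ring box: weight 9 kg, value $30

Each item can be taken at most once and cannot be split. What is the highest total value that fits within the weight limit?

Check high-value combinations within 9 kg:
- gold bar+laptop: weight 3+6=9, value 59+45=104
- necklace+gold bar: weight 2+3=5, value 38+59=97
- vase+gold bar: weight 6+3=9, value 28+59=87
- necklace+laptop: weight 2+6=8, value 38+45=83
Best: $104.

$104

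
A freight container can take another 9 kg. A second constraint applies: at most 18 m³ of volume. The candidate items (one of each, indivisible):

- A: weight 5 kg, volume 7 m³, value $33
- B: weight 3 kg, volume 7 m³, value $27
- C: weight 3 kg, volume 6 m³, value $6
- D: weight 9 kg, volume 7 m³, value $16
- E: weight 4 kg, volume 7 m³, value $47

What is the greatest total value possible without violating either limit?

Feasible sets respecting both limits:
- A+E: weight 9, volume 14, value 80
- B+E: weight 7, volume 14, value 74
- A+B: weight 8, volume 14, value 60
- C+E: weight 7, volume 13, value 53
Best: $80.

$80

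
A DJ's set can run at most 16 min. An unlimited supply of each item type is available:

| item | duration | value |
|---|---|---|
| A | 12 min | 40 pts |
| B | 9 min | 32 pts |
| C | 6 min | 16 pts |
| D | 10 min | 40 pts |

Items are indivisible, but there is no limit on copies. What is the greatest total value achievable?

Best value-per-unit is D at 40/10; filling with it alone gives 1×40 = 40.
Optimal mix: 1×C + 1×D → duration 16, value 56.

56 pts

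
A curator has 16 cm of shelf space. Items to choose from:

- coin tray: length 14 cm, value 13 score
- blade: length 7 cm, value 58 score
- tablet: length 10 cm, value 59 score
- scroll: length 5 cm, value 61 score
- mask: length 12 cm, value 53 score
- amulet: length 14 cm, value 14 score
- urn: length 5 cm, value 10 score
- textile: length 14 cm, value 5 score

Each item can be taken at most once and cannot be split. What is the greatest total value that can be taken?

120 score

Check high-value combinations within 16 cm:
- tablet+scroll: length 10+5=15, value 59+61=120
- blade+scroll: length 7+5=12, value 58+61=119
- scroll+urn: length 5+5=10, value 61+10=71
- tablet+urn: length 10+5=15, value 59+10=69
Best: 120 score.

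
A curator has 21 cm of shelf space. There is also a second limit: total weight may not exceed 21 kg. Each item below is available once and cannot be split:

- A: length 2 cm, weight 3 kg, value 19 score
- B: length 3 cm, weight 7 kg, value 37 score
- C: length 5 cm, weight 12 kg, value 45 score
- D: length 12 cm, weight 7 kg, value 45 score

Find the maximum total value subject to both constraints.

101 score

Feasible sets respecting both limits:
- A+B+D: length 17, weight 17, value 101
- C+D: length 17, weight 19, value 90
- B+C: length 8, weight 19, value 82
Best: 101 score.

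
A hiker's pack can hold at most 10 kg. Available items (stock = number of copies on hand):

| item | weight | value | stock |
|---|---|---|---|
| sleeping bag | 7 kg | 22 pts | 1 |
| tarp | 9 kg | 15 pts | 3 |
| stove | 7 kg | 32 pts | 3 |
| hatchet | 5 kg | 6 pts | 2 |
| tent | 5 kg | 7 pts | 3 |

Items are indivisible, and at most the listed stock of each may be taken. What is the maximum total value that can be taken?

32 pts

Best selections within weight 10 and stock limits:
- 1×stove: weight 7, value 32
- 1×sleeping bag: weight 7, value 22
Best: 32 pts.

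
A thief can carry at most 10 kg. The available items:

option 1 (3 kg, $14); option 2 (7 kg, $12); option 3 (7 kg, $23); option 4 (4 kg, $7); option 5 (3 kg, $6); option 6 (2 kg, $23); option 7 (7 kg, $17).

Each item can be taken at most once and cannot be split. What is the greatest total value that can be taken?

$46

Check high-value combinations within 10 kg:
- option 3+option 6: weight 7+2=9, value 23+23=46
- option 1+option 4+option 6: weight 3+4+2=9, value 14+7+23=44
- option 1+option 5+option 6: weight 3+3+2=8, value 14+6+23=43
Best: $46.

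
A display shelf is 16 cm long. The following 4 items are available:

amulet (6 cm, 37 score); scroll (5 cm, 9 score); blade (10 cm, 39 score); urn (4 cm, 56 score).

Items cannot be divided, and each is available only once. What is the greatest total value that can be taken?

102 score

This is a 0/1 knapsack; check combinations near the capacity.
- amulet+scroll+urn: length 6+5+4=15, value 37+9+56=102
- blade+urn: length 10+4=14, value 39+56=95
- amulet+urn: length 6+4=10, value 37+56=93
Best: 102 score.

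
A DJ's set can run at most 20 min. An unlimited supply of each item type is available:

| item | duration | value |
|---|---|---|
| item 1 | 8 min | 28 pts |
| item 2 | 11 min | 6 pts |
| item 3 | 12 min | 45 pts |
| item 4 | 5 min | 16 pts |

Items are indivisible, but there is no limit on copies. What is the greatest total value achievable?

Best value-per-unit is item 3 at 45/12; filling with it alone gives 1×45 = 45.
Optimal mix: 1×item 1 + 1×item 3 → duration 20, value 73.

73 pts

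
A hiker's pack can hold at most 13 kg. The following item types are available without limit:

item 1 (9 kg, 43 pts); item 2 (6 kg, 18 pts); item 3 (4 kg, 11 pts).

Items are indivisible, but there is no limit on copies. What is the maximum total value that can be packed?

Best value-per-unit is item 1 at 43/9; filling with it alone gives 1×43 = 43.
Optimal mix: 1×item 1 + 1×item 3 → weight 13, value 54.

54 pts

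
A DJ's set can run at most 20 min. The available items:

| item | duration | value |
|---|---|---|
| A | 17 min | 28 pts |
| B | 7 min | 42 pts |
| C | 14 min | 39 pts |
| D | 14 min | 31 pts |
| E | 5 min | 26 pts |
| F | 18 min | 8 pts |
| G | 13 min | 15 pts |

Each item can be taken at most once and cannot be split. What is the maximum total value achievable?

This is a 0/1 knapsack; check combinations near the capacity.
- B+E: duration 7+5=12, value 42+26=68
- C+E: duration 14+5=19, value 39+26=65
- D+E: duration 14+5=19, value 31+26=57
- B+G: duration 7+13=20, value 42+15=57
Best: 68 pts.

68 pts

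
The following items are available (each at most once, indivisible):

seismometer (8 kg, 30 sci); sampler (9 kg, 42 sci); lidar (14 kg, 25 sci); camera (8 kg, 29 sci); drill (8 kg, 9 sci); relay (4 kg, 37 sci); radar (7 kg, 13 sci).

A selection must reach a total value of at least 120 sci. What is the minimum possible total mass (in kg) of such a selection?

28

Subsets with value ≥ 120, sorted by total mass:
- seismometer+sampler+relay+radar: mass 28, value 122
- sampler+camera+relay+radar: mass 28, value 121
- seismometer+sampler+camera+relay: mass 29, value 138
Minimum mass: 28 kg.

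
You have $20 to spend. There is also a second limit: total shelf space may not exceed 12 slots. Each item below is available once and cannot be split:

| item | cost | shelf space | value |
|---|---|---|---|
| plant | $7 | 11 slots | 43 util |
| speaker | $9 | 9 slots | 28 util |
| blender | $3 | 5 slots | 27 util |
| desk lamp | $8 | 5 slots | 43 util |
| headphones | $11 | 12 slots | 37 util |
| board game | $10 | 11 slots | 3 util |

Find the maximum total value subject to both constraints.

Feasible sets respecting both limits:
- blender+desk lamp: cost 11, shelf space 10, value 70
- plant: cost 7, shelf space 11, value 43
- desk lamp: cost 8, shelf space 5, value 43
- headphones: cost 11, shelf space 12, value 37
Best: 70 util.

70 util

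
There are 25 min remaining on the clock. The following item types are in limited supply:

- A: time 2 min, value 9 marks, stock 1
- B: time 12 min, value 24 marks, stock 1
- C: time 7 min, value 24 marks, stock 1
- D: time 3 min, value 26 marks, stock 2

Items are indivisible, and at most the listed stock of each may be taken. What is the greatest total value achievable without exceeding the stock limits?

100 marks

Best selections within time 25 and stock limits:
- 1×B + 1×C + 2×D: time 25, value 100
- 1×A + 1×C + 2×D: time 15, value 85
Best: 100 marks.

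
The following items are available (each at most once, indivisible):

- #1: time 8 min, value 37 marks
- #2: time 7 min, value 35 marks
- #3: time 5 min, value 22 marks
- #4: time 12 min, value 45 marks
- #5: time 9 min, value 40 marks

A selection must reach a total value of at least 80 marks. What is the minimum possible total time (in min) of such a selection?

19

Subsets with value ≥ 80, sorted by total time:
- #2+#4: time 19, value 80
- #1+#2+#3: time 20, value 94
- #1+#4: time 20, value 82
Minimum time: 19 min.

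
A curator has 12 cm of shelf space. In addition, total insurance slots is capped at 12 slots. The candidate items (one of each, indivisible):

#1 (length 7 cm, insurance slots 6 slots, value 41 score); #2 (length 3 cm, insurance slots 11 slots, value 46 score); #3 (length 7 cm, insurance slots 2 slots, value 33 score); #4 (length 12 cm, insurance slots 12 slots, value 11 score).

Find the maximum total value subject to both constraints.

46 score

Feasible sets respecting both limits:
- #2: length 3, insurance slots 11, value 46
- #1: length 7, insurance slots 6, value 41
- #3: length 7, insurance slots 2, value 33
Best: 46 score.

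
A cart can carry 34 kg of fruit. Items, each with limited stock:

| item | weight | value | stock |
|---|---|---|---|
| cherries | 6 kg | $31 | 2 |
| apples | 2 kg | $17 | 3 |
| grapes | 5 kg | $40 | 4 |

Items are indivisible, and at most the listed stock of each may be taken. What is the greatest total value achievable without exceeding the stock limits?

Top feasible selections:
- 1×cherries + 3×apples + 4×grapes: weight 32, value 242
- 2×cherries + 1×apples + 4×grapes: weight 34, value 239
Best: $242.

$242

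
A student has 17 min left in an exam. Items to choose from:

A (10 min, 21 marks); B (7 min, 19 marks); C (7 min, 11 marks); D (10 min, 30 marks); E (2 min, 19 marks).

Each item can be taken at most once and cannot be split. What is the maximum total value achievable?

49 marks

Check high-value combinations within 17 min:
- D+E: time 10+2=12, value 30+19=49
- B+C+E: time 7+7+2=16, value 19+11+19=49
- B+D: time 7+10=17, value 19+30=49
- C+D: time 7+10=17, value 11+30=41
- A+E: time 10+2=12, value 21+19=40
Best: 49 marks.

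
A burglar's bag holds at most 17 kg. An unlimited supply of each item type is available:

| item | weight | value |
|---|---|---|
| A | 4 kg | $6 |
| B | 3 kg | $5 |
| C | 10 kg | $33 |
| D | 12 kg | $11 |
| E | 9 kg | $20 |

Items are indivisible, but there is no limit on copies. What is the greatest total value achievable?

$44

Best value-per-unit is C at 33/10; filling with it alone gives 1×33 = 33.
Optimal mix: 1×A + 1×B + 1×C → weight 17, value 44.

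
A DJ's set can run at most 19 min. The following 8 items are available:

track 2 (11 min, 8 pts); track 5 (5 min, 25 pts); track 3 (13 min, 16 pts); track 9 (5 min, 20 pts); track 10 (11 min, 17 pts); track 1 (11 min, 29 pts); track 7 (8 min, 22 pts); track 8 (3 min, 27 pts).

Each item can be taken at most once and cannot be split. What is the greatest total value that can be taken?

81 pts

Check high-value combinations within 19 min:
- track 5+track 1+track 8: duration 5+11+3=19, value 25+29+27=81
- track 9+track 1+track 8: duration 5+11+3=19, value 20+29+27=76
- track 5+track 7+track 8: duration 5+8+3=16, value 25+22+27=74
- track 5+track 9+track 8: duration 5+5+3=13, value 25+20+27=72
- track 9+track 7+track 8: duration 5+8+3=16, value 20+22+27=69
Best: 81 pts.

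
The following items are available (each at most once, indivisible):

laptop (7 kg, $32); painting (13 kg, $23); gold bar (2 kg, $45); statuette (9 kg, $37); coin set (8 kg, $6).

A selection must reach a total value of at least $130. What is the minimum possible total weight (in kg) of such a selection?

Subsets with value ≥ 130, sorted by total weight:
- laptop+painting+gold bar+statuette: weight 31, value 137
- laptop+painting+gold bar+statuette+coin set: weight 39, value 143
Minimum weight: 31 kg.

31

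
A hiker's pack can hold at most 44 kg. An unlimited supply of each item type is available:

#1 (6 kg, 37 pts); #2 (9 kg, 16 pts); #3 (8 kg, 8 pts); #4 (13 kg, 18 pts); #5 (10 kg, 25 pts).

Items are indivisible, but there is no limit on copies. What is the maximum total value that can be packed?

Best value-per-unit is #1 at 37/6, and filling with it alone uses weight 7×6=42. No mix of the others beats 7×37 = 259.

259 pts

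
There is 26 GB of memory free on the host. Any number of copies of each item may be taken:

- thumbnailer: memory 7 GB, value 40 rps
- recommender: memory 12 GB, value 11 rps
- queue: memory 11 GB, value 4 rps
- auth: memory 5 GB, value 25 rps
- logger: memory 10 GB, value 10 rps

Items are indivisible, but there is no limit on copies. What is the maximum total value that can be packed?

145 rps

Best value-per-unit is thumbnailer at 40/7; filling with it alone gives 3×40 = 120.
Optimal mix: 3×thumbnailer + 1×auth → memory 26, value 145.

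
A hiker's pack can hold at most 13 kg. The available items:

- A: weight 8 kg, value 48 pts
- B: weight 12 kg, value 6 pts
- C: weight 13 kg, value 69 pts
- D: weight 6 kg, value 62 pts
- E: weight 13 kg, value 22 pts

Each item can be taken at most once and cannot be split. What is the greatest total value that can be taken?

69 pts

Check high-value combinations within 13 kg:
- C: weight 13, value 69
- D: weight 6, value 62
- A: weight 8, value 48
- E: weight 13, value 22
Best: 69 pts.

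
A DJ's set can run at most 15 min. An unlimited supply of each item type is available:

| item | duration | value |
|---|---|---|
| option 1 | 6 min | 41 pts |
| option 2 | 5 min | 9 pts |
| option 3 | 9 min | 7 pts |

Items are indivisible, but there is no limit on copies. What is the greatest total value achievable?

Best value-per-unit is option 1 at 41/6, and filling with it alone uses duration 2×6=12. No mix of the others beats 2×41 = 82.

82 pts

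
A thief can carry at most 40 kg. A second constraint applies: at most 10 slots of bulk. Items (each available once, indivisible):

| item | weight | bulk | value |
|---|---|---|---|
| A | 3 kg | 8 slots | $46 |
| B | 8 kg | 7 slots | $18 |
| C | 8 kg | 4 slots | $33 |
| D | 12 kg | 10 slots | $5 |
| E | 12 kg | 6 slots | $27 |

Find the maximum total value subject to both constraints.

$60

Feasible sets respecting both limits:
- C+E: weight 20, bulk 10, value 60
- A: weight 3, bulk 8, value 46
- C: weight 8, bulk 4, value 33
- E: weight 12, bulk 6, value 27
Best: $60.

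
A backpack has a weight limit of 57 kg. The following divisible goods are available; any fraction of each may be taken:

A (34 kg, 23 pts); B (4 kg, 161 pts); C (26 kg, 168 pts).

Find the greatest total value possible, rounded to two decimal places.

Take in order of value per unit:
- B (161/4 per unit): all 4 → value 161, running total 161.00
- C (168/26 per unit): all 26 → value 168, running total 329.00
- A (23/34 per unit): 27 of 34 → value 27×23/34 = 18.2647, running total 347.26
Total 347.26.

347.26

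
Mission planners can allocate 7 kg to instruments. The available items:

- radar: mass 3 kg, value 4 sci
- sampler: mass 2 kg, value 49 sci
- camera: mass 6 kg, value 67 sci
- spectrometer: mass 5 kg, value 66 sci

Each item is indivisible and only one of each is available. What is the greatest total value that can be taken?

115 sci

Check high-value combinations within 7 kg:
- sampler+spectrometer: mass 2+5=7, value 49+66=115
- camera: mass 6, value 67
- spectrometer: mass 5, value 66
- radar+sampler: mass 3+2=5, value 4+49=53
Best: 115 sci.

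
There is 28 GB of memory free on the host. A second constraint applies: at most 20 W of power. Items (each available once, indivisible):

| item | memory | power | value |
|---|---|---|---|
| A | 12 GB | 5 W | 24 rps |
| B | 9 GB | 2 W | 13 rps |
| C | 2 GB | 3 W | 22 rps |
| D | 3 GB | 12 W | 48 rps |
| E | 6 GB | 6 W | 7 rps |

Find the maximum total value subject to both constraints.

94 rps

Feasible sets respecting both limits:
- A+C+D: memory 17, power 20, value 94
- A+B+D: memory 24, power 19, value 85
- B+C+D: memory 14, power 17, value 83
Best: 94 rps.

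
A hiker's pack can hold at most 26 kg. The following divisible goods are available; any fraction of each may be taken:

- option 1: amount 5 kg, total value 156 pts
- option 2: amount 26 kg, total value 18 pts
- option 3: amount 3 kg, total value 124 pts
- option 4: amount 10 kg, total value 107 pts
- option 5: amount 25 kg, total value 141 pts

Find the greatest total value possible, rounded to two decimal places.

432.12

Take in order of value per unit:
- option 3 (124/3 per unit): all 3 → value 124, running total 124.00
- option 1 (156/5 per unit): all 5 → value 156, running total 280.00
- option 4 (107/10 per unit): all 10 → value 107, running total 387.00
- option 5 (141/25 per unit): 8 of 25 → value 8×141/25 = 45.1200, running total 432.12
Total 432.12.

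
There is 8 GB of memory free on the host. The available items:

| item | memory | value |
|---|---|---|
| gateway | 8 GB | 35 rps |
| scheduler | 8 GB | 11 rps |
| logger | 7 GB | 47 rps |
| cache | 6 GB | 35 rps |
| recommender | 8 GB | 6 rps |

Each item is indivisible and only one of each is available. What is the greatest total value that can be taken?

47 rps

Check high-value combinations within 8 GB:
- logger: memory 7, value 47
- cache: memory 6, value 35
- gateway: memory 8, value 35
- scheduler: memory 8, value 11
- recommender: memory 8, value 6
Best: 47 rps.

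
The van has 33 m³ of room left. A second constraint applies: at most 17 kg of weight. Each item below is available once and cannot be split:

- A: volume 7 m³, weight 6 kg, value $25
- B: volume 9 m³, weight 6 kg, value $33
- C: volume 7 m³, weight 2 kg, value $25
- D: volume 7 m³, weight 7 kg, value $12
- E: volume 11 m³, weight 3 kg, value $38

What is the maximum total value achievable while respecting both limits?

Feasible sets respecting both limits:
- A+B+E: volume 27, weight 15, value 96
- B+C+E: volume 27, weight 11, value 96
- A+C+E: volume 25, weight 11, value 88
- A+B+C: volume 23, weight 14, value 83
Best: $96.

$96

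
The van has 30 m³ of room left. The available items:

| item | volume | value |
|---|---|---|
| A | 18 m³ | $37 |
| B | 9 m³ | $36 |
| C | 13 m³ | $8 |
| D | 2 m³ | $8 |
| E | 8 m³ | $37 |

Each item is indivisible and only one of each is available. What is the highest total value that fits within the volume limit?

$82

Check high-value combinations within 30 m³:
- A+D+E: volume 18+2+8=28, value 37+8+37=82
- B+D+E: volume 9+2+8=19, value 36+8+37=81
- A+B+D: volume 18+9+2=29, value 37+36+8=81
- B+C+E: volume 9+13+8=30, value 36+8+37=81
- A+E: volume 18+8=26, value 37+37=74
Best: $82.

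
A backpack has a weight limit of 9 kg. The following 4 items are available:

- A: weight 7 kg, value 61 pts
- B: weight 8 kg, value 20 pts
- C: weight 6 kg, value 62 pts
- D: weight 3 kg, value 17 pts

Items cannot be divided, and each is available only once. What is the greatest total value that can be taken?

Check high-value combinations within 9 kg:
- C+D: weight 6+3=9, value 62+17=79
- C: weight 6, value 62
- A: weight 7, value 61
- B: weight 8, value 20
Best: 79 pts.

79 pts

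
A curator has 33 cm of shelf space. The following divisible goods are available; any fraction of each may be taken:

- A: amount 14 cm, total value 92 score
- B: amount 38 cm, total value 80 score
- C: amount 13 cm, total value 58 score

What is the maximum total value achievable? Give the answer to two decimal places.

Take in order of value per unit:
- A (92/14 per unit): all 14 → value 92, running total 92.00
- C (58/13 per unit): all 13 → value 58, running total 150.00
- B (80/38 per unit): 6 of 38 → value 6×80/38 = 12.6316, running total 162.63
Total 162.63.

162.63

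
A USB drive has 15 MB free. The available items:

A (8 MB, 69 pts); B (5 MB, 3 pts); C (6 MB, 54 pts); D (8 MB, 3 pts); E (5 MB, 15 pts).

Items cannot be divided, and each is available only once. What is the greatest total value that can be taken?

Check high-value combinations within 15 MB:
- A+C: size 8+6=14, value 69+54=123
- A+E: size 8+5=13, value 69+15=84
- A+B: size 8+5=13, value 69+3=72
Best: 123 pts.

123 pts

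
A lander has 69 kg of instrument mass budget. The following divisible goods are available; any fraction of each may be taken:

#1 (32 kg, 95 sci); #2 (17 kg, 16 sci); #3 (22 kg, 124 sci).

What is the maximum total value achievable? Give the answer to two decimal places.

233.12

Take in order of value per unit:
- #3 (124/22 per unit): all 22 → value 124, running total 124.00
- #1 (95/32 per unit): all 32 → value 95, running total 219.00
- #2 (16/17 per unit): 15 of 17 → value 15×16/17 = 14.1176, running total 233.12
Total 233.12.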